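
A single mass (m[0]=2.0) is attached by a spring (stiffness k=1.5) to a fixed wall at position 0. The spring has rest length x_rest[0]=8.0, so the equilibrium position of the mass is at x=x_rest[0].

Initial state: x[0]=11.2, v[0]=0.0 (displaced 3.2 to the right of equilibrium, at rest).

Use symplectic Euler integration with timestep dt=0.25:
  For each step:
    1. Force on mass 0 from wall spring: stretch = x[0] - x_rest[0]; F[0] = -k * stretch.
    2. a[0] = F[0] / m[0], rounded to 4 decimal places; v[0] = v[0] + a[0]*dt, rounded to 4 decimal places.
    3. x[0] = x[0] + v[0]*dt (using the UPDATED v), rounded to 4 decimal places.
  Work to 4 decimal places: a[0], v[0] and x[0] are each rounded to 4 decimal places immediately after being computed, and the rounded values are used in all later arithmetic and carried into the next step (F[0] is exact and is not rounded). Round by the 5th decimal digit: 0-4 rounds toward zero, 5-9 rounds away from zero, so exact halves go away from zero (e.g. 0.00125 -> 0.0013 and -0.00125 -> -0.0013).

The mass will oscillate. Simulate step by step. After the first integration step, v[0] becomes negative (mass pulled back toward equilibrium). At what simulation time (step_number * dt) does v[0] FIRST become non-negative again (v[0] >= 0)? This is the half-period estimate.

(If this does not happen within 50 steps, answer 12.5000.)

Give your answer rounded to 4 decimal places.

Step 0: x=[11.2000] v=[0.0000]
Step 1: x=[11.0500] v=[-0.6000]
Step 2: x=[10.7570] v=[-1.1719]
Step 3: x=[10.3348] v=[-1.6889]
Step 4: x=[9.8031] v=[-2.1267]
Step 5: x=[9.1869] v=[-2.4648]
Step 6: x=[8.5151] v=[-2.6874]
Step 7: x=[7.8191] v=[-2.7840]
Step 8: x=[7.1316] v=[-2.7501]
Step 9: x=[6.4848] v=[-2.5873]
Step 10: x=[5.9090] v=[-2.3032]
Step 11: x=[5.4312] v=[-1.9111]
Step 12: x=[5.0738] v=[-1.4295]
Step 13: x=[4.8536] v=[-0.8808]
Step 14: x=[4.7809] v=[-0.2909]
Step 15: x=[4.8591] v=[0.3127]
First v>=0 after going negative at step 15, time=3.7500

Answer: 3.7500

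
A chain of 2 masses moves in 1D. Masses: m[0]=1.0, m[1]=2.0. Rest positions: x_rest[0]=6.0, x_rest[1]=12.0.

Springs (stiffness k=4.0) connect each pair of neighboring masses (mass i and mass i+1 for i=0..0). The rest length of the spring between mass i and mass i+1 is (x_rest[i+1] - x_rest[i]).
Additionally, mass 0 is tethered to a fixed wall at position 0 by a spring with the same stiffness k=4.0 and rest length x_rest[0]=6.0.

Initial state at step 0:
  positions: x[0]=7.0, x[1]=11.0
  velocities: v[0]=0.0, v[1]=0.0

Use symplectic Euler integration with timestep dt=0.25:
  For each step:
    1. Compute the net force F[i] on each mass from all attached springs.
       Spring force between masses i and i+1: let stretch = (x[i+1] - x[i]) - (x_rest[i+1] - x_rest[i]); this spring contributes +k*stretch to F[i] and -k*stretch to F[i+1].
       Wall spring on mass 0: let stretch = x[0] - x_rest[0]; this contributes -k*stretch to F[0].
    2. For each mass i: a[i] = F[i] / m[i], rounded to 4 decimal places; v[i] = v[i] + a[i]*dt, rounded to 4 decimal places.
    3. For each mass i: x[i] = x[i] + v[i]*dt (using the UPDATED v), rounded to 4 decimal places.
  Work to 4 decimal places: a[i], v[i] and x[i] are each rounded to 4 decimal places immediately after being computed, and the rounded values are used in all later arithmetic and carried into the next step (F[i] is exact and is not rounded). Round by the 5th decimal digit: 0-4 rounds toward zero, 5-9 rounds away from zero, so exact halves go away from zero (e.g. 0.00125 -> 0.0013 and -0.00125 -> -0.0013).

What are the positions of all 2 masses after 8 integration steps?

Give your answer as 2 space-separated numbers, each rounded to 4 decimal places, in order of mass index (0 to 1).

Step 0: x=[7.0000 11.0000] v=[0.0000 0.0000]
Step 1: x=[6.2500 11.2500] v=[-3.0000 1.0000]
Step 2: x=[5.1875 11.6250] v=[-4.2500 1.5000]
Step 3: x=[4.4375 11.9453] v=[-3.0000 1.2813]
Step 4: x=[4.4551 12.0772] v=[0.0703 0.5274]
Step 5: x=[5.2644 12.0063] v=[3.2373 -0.2837]
Step 6: x=[6.4431 11.8426] v=[4.7148 -0.6547]
Step 7: x=[7.3609 11.7540] v=[3.6712 -0.3545]
Step 8: x=[7.5368 11.8663] v=[0.7034 0.4490]

Answer: 7.5368 11.8663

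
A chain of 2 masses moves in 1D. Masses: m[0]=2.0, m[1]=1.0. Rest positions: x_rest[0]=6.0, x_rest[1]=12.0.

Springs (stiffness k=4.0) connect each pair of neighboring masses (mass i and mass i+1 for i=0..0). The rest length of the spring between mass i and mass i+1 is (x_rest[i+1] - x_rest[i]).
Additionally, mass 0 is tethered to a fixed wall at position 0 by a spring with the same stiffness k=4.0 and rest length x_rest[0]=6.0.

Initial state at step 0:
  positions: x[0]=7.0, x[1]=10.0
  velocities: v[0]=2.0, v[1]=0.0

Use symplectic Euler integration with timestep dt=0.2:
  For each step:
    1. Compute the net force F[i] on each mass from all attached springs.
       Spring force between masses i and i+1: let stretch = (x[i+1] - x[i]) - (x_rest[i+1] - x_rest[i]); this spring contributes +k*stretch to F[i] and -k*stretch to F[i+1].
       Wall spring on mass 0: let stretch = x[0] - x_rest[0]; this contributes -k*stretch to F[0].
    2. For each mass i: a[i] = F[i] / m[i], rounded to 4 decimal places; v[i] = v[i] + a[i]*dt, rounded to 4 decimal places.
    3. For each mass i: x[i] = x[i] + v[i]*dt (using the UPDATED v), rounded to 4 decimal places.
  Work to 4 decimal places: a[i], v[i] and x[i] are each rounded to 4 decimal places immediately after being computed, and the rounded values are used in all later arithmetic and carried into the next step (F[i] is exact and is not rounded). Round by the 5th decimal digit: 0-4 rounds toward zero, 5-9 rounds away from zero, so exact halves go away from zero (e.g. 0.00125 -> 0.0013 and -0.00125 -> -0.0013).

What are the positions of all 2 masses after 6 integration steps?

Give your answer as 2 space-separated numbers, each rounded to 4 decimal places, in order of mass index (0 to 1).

Step 0: x=[7.0000 10.0000] v=[2.0000 0.0000]
Step 1: x=[7.0800 10.4800] v=[0.4000 2.4000]
Step 2: x=[6.8656 11.3760] v=[-1.0720 4.4800]
Step 3: x=[6.4628 12.5103] v=[-2.0141 5.6717]
Step 4: x=[6.0268 13.6370] v=[-2.1802 5.6337]
Step 5: x=[5.7174 14.5061] v=[-1.5468 4.3455]
Step 6: x=[5.6537 14.9290] v=[-0.3183 2.1145]

Answer: 5.6537 14.9290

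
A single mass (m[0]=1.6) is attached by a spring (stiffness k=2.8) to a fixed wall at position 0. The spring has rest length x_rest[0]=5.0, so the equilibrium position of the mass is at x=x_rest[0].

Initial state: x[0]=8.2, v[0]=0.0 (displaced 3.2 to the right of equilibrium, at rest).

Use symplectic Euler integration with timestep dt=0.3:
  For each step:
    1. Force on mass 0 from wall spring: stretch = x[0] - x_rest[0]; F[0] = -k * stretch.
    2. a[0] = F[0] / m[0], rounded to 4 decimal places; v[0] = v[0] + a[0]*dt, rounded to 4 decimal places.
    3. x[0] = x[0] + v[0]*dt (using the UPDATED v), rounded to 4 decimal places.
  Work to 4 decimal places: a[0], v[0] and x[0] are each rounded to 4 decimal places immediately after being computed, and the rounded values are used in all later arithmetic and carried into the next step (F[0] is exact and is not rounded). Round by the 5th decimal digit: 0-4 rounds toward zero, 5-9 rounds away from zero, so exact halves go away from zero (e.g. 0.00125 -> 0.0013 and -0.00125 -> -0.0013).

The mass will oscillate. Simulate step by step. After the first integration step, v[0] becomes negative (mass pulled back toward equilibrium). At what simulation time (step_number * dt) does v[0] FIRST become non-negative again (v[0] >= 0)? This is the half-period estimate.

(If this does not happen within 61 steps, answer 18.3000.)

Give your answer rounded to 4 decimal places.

Answer: 2.4000

Derivation:
Step 0: x=[8.2000] v=[0.0000]
Step 1: x=[7.6960] v=[-1.6800]
Step 2: x=[6.7674] v=[-3.0954]
Step 3: x=[5.5604] v=[-4.0233]
Step 4: x=[4.2652] v=[-4.3175]
Step 5: x=[3.0857] v=[-3.9317]
Step 6: x=[2.2077] v=[-2.9267]
Step 7: x=[1.7695] v=[-1.4608]
Step 8: x=[1.8401] v=[0.2352]
First v>=0 after going negative at step 8, time=2.4000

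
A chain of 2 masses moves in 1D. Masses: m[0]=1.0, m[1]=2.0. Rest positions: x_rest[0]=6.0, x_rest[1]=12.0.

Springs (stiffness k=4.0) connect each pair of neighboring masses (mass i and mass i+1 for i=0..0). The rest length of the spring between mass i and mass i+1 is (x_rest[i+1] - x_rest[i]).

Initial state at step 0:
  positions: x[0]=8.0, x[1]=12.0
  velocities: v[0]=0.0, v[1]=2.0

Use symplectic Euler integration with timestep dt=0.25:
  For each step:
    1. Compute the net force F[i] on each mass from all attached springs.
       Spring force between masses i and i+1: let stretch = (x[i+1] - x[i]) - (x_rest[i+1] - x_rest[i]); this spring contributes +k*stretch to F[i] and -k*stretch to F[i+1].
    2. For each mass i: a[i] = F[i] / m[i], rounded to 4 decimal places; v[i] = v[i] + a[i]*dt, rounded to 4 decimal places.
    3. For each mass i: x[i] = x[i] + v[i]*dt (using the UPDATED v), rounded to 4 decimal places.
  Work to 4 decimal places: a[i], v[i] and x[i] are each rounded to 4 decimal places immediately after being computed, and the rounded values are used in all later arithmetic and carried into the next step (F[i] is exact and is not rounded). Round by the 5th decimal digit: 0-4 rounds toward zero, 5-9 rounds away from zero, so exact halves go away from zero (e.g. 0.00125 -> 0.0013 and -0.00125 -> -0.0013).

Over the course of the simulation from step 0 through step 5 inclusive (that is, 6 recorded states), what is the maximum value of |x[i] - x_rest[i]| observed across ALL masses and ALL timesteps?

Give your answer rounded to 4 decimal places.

Answer: 3.0147

Derivation:
Step 0: x=[8.0000 12.0000] v=[0.0000 2.0000]
Step 1: x=[7.5000 12.7500] v=[-2.0000 3.0000]
Step 2: x=[6.8125 13.5938] v=[-2.7500 3.3750]
Step 3: x=[6.3203 14.3399] v=[-1.9687 2.9844]
Step 4: x=[6.3330 14.8336] v=[0.0509 1.9746]
Step 5: x=[6.9709 15.0147] v=[2.5515 0.7243]
Max displacement = 3.0147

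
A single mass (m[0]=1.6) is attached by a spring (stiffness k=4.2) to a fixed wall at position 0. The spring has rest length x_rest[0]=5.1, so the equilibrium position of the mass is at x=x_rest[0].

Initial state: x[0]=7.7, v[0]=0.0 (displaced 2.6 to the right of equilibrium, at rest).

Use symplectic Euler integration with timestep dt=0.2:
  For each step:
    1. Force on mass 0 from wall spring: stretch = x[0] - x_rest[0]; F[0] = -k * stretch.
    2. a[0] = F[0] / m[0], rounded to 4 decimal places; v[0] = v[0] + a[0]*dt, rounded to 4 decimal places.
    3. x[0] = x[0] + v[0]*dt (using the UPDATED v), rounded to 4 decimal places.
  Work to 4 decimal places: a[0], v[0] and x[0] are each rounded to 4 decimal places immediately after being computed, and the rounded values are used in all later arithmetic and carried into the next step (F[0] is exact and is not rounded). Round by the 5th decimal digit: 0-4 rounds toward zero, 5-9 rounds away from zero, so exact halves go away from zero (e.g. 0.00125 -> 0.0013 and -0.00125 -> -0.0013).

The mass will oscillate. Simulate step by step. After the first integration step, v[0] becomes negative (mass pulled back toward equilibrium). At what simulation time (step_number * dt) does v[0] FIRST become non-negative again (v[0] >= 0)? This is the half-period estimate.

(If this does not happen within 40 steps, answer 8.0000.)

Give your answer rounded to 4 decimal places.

Step 0: x=[7.7000] v=[0.0000]
Step 1: x=[7.4270] v=[-1.3650]
Step 2: x=[6.9097] v=[-2.5867]
Step 3: x=[6.2023] v=[-3.5368]
Step 4: x=[5.3792] v=[-4.1155]
Step 5: x=[4.5268] v=[-4.2621]
Step 6: x=[3.7346] v=[-3.9612]
Step 7: x=[3.0857] v=[-3.2444]
Step 8: x=[2.6483] v=[-2.1869]
Step 9: x=[2.4683] v=[-0.8998]
Step 10: x=[2.5647] v=[0.4818]
First v>=0 after going negative at step 10, time=2.0000

Answer: 2.0000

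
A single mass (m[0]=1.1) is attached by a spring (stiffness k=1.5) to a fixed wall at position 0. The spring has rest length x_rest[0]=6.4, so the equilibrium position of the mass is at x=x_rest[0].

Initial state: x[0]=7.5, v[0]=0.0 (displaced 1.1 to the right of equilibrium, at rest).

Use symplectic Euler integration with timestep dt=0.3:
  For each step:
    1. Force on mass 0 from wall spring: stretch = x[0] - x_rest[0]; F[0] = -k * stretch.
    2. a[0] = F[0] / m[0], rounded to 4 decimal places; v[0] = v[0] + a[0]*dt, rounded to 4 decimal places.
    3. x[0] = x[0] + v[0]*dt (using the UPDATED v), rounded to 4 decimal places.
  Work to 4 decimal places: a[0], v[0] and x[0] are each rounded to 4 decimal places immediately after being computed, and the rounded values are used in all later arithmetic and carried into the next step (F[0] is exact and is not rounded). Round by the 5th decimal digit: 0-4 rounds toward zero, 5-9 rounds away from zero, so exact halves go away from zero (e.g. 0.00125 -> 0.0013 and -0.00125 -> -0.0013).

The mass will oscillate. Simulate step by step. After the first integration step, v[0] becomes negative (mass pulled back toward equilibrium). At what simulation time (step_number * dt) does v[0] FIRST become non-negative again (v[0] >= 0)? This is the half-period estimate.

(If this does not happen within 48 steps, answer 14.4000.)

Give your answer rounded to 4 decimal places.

Step 0: x=[7.5000] v=[0.0000]
Step 1: x=[7.3650] v=[-0.4500]
Step 2: x=[7.1116] v=[-0.8448]
Step 3: x=[6.7708] v=[-1.1359]
Step 4: x=[6.3845] v=[-1.2876]
Step 5: x=[6.0001] v=[-1.2813]
Step 6: x=[5.6648] v=[-1.1177]
Step 7: x=[5.4197] v=[-0.8170]
Step 8: x=[5.2949] v=[-0.4160]
Step 9: x=[5.3057] v=[0.0361]
First v>=0 after going negative at step 9, time=2.7000

Answer: 2.7000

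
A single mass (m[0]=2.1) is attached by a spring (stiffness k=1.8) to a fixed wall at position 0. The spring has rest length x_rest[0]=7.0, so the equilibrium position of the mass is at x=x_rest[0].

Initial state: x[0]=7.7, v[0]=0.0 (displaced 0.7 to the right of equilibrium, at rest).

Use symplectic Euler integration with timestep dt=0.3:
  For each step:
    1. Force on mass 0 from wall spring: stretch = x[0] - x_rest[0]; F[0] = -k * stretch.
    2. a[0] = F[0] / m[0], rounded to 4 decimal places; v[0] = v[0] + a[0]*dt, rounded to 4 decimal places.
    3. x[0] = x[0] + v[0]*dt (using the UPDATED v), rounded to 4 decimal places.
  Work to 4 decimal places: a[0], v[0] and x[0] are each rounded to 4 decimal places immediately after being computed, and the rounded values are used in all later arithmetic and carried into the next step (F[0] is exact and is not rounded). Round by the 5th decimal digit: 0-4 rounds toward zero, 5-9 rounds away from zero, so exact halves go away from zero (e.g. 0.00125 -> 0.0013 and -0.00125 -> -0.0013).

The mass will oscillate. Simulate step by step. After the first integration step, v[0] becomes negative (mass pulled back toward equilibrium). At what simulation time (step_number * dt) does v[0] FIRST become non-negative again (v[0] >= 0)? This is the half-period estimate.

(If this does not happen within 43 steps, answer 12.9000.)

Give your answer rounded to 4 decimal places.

Answer: 3.6000

Derivation:
Step 0: x=[7.7000] v=[0.0000]
Step 1: x=[7.6460] v=[-0.1800]
Step 2: x=[7.5422] v=[-0.3461]
Step 3: x=[7.3966] v=[-0.4855]
Step 4: x=[7.2204] v=[-0.5875]
Step 5: x=[7.0271] v=[-0.6442]
Step 6: x=[6.8317] v=[-0.6512]
Step 7: x=[6.6493] v=[-0.6079]
Step 8: x=[6.4940] v=[-0.5177]
Step 9: x=[6.3777] v=[-0.3876]
Step 10: x=[6.3094] v=[-0.2276]
Step 11: x=[6.2944] v=[-0.0500]
Step 12: x=[6.3338] v=[0.1314]
First v>=0 after going negative at step 12, time=3.6000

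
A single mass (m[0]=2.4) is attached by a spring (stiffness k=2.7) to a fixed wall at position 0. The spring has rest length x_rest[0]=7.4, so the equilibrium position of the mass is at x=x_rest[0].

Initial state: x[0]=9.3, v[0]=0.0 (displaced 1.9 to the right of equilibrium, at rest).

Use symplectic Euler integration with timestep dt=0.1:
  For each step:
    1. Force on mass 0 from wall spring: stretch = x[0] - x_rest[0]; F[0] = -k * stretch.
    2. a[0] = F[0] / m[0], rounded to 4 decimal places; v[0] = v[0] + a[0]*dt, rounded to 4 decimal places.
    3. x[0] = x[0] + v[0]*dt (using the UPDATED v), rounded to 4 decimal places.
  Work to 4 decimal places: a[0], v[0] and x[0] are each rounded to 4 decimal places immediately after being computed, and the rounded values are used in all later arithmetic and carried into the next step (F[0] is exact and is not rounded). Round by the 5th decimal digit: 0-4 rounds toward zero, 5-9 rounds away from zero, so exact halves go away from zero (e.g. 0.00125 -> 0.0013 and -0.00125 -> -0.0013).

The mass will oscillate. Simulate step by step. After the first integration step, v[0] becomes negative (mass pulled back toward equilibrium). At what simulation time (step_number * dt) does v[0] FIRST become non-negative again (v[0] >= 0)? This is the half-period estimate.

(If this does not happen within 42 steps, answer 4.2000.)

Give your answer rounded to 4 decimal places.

Answer: 3.0000

Derivation:
Step 0: x=[9.3000] v=[0.0000]
Step 1: x=[9.2786] v=[-0.2138]
Step 2: x=[9.2361] v=[-0.4251]
Step 3: x=[9.1729] v=[-0.6317]
Step 4: x=[9.0898] v=[-0.8312]
Step 5: x=[8.9877] v=[-1.0213]
Step 6: x=[8.8677] v=[-1.1999]
Step 7: x=[8.7312] v=[-1.3650]
Step 8: x=[8.5797] v=[-1.5148]
Step 9: x=[8.4150] v=[-1.6475]
Step 10: x=[8.2388] v=[-1.7617]
Step 11: x=[8.0532] v=[-1.8561]
Step 12: x=[7.8602] v=[-1.9296]
Step 13: x=[7.6621] v=[-1.9814]
Step 14: x=[7.4610] v=[-2.0109]
Step 15: x=[7.2592] v=[-2.0178]
Step 16: x=[7.0590] v=[-2.0020]
Step 17: x=[6.8626] v=[-1.9636]
Step 18: x=[6.6723] v=[-1.9031]
Step 19: x=[6.4902] v=[-1.8212]
Step 20: x=[6.3183] v=[-1.7189]
Step 21: x=[6.1586] v=[-1.5972]
Step 22: x=[6.0129] v=[-1.4575]
Step 23: x=[5.8828] v=[-1.3015]
Step 24: x=[5.7697] v=[-1.1308]
Step 25: x=[5.6750] v=[-0.9474]
Step 26: x=[5.5997] v=[-0.7533]
Step 27: x=[5.5446] v=[-0.5508]
Step 28: x=[5.5104] v=[-0.3421]
Step 29: x=[5.4975] v=[-0.1295]
Step 30: x=[5.5060] v=[0.0845]
First v>=0 after going negative at step 30, time=3.0000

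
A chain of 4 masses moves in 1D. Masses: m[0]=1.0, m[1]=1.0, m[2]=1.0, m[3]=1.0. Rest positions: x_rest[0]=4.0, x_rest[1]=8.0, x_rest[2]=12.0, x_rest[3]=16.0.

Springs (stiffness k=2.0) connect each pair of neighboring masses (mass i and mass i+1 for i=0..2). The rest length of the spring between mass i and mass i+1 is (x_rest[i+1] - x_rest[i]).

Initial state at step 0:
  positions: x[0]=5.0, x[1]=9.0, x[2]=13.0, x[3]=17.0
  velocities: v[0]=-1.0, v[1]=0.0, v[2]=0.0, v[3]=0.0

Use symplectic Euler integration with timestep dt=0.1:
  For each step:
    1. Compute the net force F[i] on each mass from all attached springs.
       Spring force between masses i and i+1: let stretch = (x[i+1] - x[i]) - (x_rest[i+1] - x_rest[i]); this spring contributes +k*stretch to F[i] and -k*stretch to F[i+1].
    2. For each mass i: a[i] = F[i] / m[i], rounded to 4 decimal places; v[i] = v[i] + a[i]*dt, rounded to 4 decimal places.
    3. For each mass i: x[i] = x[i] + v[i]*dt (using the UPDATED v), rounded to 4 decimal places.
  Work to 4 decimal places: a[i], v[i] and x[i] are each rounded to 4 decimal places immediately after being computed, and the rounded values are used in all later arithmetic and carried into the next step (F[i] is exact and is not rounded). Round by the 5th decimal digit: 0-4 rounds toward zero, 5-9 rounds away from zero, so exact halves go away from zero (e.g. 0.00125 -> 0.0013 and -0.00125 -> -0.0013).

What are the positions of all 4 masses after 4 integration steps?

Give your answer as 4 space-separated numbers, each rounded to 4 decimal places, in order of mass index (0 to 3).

Answer: 4.6195 8.9807 12.9998 17.0000

Derivation:
Step 0: x=[5.0000 9.0000 13.0000 17.0000] v=[-1.0000 0.0000 0.0000 0.0000]
Step 1: x=[4.9000 9.0000 13.0000 17.0000] v=[-1.0000 0.0000 0.0000 0.0000]
Step 2: x=[4.8020 8.9980 13.0000 17.0000] v=[-0.9800 -0.0200 0.0000 0.0000]
Step 3: x=[4.7079 8.9921 13.0000 17.0000] v=[-0.9408 -0.0588 -0.0004 0.0000]
Step 4: x=[4.6195 8.9807 12.9998 17.0000] v=[-0.8840 -0.1141 -0.0020 0.0000]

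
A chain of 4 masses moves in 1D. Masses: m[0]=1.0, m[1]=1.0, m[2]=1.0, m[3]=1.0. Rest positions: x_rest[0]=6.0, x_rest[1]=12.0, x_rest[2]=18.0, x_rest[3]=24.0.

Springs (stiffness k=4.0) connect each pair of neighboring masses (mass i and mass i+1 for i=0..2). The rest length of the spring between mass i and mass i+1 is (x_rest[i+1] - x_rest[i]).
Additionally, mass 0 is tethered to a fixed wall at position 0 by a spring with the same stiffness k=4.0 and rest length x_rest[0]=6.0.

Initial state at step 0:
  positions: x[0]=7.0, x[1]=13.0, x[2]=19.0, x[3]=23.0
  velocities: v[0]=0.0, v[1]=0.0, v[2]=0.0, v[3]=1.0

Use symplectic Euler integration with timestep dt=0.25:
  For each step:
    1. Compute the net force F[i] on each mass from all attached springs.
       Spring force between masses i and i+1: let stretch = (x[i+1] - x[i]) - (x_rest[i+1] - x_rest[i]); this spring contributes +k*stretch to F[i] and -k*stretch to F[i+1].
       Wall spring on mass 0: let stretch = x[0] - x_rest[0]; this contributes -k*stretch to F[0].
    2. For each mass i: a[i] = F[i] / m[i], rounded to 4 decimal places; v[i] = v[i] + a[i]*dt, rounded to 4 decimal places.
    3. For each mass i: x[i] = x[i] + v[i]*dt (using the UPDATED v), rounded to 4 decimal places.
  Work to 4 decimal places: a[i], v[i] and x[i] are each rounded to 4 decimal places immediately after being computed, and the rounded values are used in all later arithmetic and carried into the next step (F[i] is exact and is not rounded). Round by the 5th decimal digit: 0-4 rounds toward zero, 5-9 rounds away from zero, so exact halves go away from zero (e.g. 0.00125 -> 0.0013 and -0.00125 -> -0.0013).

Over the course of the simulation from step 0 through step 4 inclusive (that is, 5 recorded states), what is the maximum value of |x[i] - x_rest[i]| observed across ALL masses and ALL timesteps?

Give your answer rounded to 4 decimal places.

Step 0: x=[7.0000 13.0000 19.0000 23.0000] v=[0.0000 0.0000 0.0000 1.0000]
Step 1: x=[6.7500 13.0000 18.5000 23.7500] v=[-1.0000 0.0000 -2.0000 3.0000]
Step 2: x=[6.3750 12.8125 17.9375 24.6875] v=[-1.5000 -0.7500 -2.2500 3.7500]
Step 3: x=[6.0156 12.2969 17.7813 25.4375] v=[-1.4375 -2.0625 -0.6250 3.0000]
Step 4: x=[5.7227 11.5821 18.1680 25.7735] v=[-1.1718 -2.8594 1.5468 1.3438]
Max displacement = 1.7735

Answer: 1.7735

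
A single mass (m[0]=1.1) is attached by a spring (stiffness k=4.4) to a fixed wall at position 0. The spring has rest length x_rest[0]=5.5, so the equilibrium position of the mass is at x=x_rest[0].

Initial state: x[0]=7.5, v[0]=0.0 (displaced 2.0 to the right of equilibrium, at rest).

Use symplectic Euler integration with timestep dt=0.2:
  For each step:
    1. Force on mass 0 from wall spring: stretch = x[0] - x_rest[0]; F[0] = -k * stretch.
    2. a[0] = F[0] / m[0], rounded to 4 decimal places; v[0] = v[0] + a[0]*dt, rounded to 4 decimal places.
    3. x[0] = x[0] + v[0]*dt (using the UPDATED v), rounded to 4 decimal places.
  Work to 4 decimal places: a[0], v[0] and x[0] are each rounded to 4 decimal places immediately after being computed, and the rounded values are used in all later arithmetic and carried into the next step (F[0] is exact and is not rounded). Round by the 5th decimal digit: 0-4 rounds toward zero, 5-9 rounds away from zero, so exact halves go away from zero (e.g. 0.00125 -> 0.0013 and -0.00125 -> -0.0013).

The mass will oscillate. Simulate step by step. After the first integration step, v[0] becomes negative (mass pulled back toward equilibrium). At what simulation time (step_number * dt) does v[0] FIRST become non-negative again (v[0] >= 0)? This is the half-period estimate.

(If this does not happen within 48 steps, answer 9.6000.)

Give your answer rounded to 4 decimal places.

Answer: 1.6000

Derivation:
Step 0: x=[7.5000] v=[0.0000]
Step 1: x=[7.1800] v=[-1.6000]
Step 2: x=[6.5912] v=[-2.9440]
Step 3: x=[5.8278] v=[-3.8170]
Step 4: x=[5.0120] v=[-4.0792]
Step 5: x=[4.2742] v=[-3.6888]
Step 6: x=[3.7326] v=[-2.7082]
Step 7: x=[3.4737] v=[-1.2943]
Step 8: x=[3.5390] v=[0.3267]
First v>=0 after going negative at step 8, time=1.6000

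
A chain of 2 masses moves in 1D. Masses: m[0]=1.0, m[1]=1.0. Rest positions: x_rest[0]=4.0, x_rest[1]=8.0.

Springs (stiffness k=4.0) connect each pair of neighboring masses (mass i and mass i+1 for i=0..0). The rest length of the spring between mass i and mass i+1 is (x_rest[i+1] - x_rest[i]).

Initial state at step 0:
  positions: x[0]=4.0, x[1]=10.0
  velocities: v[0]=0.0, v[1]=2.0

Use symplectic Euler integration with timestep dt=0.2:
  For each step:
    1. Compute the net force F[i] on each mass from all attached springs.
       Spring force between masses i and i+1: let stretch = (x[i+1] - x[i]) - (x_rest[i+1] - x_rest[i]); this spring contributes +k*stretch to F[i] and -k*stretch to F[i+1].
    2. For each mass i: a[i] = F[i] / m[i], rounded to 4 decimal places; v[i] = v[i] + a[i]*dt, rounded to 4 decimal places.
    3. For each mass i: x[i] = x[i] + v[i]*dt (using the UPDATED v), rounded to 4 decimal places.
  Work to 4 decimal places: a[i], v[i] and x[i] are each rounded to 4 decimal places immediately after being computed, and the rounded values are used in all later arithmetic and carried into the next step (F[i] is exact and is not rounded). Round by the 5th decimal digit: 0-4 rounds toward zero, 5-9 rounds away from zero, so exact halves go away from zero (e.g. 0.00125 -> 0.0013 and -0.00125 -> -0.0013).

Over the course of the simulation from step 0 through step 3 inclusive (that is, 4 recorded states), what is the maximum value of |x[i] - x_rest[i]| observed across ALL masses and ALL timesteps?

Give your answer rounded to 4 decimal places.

Step 0: x=[4.0000 10.0000] v=[0.0000 2.0000]
Step 1: x=[4.3200 10.0800] v=[1.6000 0.4000]
Step 2: x=[4.9216 9.8784] v=[3.0080 -1.0080]
Step 3: x=[5.6763 9.5237] v=[3.7734 -1.7734]
Max displacement = 2.0800

Answer: 2.0800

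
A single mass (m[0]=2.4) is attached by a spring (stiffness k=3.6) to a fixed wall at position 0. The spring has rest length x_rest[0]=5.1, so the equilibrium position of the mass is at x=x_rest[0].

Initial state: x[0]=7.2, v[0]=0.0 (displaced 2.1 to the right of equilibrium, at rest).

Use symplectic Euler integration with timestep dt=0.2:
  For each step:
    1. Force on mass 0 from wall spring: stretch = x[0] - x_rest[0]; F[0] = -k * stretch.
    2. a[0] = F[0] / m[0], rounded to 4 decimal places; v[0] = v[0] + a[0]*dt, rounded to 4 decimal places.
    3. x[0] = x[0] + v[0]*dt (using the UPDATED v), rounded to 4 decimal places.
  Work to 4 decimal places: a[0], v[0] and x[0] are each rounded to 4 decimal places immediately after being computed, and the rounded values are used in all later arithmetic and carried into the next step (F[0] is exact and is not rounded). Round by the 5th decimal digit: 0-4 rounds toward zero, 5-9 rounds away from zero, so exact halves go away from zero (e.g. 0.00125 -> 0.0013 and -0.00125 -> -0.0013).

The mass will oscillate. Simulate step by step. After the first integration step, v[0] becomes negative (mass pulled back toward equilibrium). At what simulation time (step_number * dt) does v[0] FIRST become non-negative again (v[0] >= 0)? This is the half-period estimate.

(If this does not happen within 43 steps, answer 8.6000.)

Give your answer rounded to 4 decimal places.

Step 0: x=[7.2000] v=[0.0000]
Step 1: x=[7.0740] v=[-0.6300]
Step 2: x=[6.8296] v=[-1.2222]
Step 3: x=[6.4814] v=[-1.7411]
Step 4: x=[6.0503] v=[-2.1555]
Step 5: x=[5.5622] v=[-2.4406]
Step 6: x=[5.0463] v=[-2.5793]
Step 7: x=[4.5337] v=[-2.5632]
Step 8: x=[4.0550] v=[-2.3933]
Step 9: x=[3.6390] v=[-2.0798]
Step 10: x=[3.3107] v=[-1.6415]
Step 11: x=[3.0898] v=[-1.1047]
Step 12: x=[2.9895] v=[-0.5016]
Step 13: x=[3.0158] v=[0.1316]
First v>=0 after going negative at step 13, time=2.6000

Answer: 2.6000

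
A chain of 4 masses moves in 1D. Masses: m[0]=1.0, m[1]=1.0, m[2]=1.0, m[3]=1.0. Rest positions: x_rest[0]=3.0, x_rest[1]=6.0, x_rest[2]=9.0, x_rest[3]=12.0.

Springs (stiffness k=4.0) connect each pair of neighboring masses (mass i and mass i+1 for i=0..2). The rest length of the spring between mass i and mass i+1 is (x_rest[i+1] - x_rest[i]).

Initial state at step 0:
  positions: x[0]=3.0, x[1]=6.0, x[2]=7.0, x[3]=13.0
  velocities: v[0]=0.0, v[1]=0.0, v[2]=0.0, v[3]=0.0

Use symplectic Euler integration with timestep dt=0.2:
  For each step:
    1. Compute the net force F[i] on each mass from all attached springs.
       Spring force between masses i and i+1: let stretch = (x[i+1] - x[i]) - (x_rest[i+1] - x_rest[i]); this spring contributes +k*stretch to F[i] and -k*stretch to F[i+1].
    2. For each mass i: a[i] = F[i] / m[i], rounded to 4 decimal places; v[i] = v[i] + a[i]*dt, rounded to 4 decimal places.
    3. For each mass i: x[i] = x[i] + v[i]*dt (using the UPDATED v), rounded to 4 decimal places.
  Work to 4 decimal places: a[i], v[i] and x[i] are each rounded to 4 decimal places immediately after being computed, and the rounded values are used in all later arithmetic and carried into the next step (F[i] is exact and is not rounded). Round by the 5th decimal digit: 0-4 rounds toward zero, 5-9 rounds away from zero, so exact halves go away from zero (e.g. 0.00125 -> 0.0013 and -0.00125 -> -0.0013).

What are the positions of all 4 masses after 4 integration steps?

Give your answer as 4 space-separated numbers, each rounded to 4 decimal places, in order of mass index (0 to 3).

Step 0: x=[3.0000 6.0000 7.0000 13.0000] v=[0.0000 0.0000 0.0000 0.0000]
Step 1: x=[3.0000 5.6800 7.8000 12.5200] v=[0.0000 -1.6000 4.0000 -2.4000]
Step 2: x=[2.9488 5.2704 9.0160 11.7648] v=[-0.2560 -2.0480 6.0800 -3.7760]
Step 3: x=[2.7891 5.0886 10.0725 11.0498] v=[-0.7987 -0.9088 5.2826 -3.5750]
Step 4: x=[2.5173 5.3363 10.4880 10.6584] v=[-1.3591 1.2387 2.0773 -1.9568]

Answer: 2.5173 5.3363 10.4880 10.6584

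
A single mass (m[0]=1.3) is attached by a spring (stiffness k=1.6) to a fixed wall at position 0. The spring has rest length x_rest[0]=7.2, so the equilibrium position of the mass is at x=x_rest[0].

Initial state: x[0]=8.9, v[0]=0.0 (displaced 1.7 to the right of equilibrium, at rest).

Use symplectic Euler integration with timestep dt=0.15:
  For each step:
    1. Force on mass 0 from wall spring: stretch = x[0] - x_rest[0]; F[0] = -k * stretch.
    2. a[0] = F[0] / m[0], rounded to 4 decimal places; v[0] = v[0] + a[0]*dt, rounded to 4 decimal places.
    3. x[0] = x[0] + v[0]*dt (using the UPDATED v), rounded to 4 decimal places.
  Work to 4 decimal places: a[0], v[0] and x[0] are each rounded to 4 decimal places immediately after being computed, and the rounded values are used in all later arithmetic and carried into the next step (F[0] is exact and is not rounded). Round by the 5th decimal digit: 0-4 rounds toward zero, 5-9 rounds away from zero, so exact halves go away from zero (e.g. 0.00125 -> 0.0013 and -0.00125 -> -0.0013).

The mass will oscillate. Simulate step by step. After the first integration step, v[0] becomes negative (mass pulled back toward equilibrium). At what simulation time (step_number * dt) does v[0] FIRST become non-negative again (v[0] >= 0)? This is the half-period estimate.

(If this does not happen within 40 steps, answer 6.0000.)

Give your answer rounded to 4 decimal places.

Step 0: x=[8.9000] v=[0.0000]
Step 1: x=[8.8529] v=[-0.3138]
Step 2: x=[8.7601] v=[-0.6189]
Step 3: x=[8.6241] v=[-0.9069]
Step 4: x=[8.4486] v=[-1.1698]
Step 5: x=[8.2386] v=[-1.4003]
Step 6: x=[7.9998] v=[-1.5920]
Step 7: x=[7.7388] v=[-1.7397]
Step 8: x=[7.4629] v=[-1.8392]
Step 9: x=[7.1797] v=[-1.8877]
Step 10: x=[6.8971] v=[-1.8840]
Step 11: x=[6.6229] v=[-1.8281]
Step 12: x=[6.3647] v=[-1.7216]
Step 13: x=[6.1296] v=[-1.5674]
Step 14: x=[5.9241] v=[-1.3698]
Step 15: x=[5.7540] v=[-1.1343]
Step 16: x=[5.6239] v=[-0.8673]
Step 17: x=[5.5375] v=[-0.5763]
Step 18: x=[5.4971] v=[-0.2694]
Step 19: x=[5.5039] v=[0.0450]
First v>=0 after going negative at step 19, time=2.8500

Answer: 2.8500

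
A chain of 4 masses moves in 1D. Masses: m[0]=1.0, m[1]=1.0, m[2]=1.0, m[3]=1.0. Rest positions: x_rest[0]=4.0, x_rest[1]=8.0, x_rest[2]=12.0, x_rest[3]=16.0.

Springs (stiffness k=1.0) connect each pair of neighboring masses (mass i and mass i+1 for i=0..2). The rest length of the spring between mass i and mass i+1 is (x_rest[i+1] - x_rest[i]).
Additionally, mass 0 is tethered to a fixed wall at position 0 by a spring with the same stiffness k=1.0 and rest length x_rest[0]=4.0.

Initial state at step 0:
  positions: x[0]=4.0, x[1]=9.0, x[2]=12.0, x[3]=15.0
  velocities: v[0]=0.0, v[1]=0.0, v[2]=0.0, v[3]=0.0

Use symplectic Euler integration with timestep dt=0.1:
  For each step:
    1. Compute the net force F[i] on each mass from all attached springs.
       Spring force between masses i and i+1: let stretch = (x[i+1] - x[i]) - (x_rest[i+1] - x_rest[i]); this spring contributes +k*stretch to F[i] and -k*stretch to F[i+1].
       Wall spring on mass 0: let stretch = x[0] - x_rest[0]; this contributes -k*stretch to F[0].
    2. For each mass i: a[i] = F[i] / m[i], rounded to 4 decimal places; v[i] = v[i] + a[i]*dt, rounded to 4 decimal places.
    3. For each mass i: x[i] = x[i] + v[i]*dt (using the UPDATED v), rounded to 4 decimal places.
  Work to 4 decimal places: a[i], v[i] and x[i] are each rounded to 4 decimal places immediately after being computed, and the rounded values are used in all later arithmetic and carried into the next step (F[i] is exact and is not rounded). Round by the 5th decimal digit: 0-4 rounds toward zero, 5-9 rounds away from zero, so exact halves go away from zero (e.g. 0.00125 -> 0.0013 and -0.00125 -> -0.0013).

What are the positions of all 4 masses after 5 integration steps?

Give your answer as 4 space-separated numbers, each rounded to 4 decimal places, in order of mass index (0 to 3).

Step 0: x=[4.0000 9.0000 12.0000 15.0000] v=[0.0000 0.0000 0.0000 0.0000]
Step 1: x=[4.0100 8.9800 12.0000 15.0100] v=[0.1000 -0.2000 0.0000 0.1000]
Step 2: x=[4.0296 8.9405 11.9999 15.0299] v=[0.1960 -0.3950 -0.0010 0.1990]
Step 3: x=[4.0580 8.8825 11.9995 15.0595] v=[0.2841 -0.5802 -0.0039 0.2960]
Step 4: x=[4.0941 8.8074 11.9985 15.0985] v=[0.3608 -0.7510 -0.0096 0.3900]
Step 5: x=[4.1364 8.7171 11.9966 15.1465] v=[0.4227 -0.9032 -0.0187 0.4800]

Answer: 4.1364 8.7171 11.9966 15.1465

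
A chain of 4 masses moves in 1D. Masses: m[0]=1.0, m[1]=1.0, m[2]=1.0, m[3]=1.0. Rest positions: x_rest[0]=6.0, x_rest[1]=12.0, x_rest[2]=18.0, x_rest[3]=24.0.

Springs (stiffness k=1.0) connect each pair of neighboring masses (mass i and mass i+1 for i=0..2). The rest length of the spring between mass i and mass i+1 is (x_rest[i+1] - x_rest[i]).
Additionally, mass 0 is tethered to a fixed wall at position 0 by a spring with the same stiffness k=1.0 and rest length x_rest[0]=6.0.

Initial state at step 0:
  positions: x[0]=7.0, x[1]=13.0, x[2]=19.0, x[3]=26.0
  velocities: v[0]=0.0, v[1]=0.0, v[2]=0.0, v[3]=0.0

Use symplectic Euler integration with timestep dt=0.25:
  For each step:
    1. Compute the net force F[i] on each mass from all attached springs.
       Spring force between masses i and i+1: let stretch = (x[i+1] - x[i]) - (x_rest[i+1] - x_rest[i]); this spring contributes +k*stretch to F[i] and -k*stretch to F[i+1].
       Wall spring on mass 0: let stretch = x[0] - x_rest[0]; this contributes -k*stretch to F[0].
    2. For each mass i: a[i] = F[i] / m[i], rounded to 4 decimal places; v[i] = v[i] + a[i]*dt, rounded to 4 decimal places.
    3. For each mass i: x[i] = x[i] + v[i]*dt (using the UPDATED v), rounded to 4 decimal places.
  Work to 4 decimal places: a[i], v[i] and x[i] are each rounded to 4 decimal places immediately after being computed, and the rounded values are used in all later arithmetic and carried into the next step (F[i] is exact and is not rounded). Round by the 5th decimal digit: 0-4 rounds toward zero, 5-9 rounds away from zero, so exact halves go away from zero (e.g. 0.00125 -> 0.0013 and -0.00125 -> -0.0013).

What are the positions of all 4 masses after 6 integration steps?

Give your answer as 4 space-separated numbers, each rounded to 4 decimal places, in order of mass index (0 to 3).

Step 0: x=[7.0000 13.0000 19.0000 26.0000] v=[0.0000 0.0000 0.0000 0.0000]
Step 1: x=[6.9375 13.0000 19.0625 25.9375] v=[-0.2500 0.0000 0.2500 -0.2500]
Step 2: x=[6.8203 13.0000 19.1758 25.8203] v=[-0.4688 0.0000 0.4531 -0.4688]
Step 3: x=[6.6631 12.9998 19.3184 25.6628] v=[-0.6290 -0.0010 0.5703 -0.6299]
Step 4: x=[6.4855 12.9984 19.4626 25.4838] v=[-0.7106 -0.0055 0.5768 -0.7160]
Step 5: x=[6.3096 12.9940 19.5791 25.3035] v=[-0.7038 -0.0177 0.4661 -0.7213]
Step 6: x=[6.1571 12.9834 19.6418 25.1404] v=[-0.6101 -0.0425 0.2509 -0.6524]

Answer: 6.1571 12.9834 19.6418 25.1404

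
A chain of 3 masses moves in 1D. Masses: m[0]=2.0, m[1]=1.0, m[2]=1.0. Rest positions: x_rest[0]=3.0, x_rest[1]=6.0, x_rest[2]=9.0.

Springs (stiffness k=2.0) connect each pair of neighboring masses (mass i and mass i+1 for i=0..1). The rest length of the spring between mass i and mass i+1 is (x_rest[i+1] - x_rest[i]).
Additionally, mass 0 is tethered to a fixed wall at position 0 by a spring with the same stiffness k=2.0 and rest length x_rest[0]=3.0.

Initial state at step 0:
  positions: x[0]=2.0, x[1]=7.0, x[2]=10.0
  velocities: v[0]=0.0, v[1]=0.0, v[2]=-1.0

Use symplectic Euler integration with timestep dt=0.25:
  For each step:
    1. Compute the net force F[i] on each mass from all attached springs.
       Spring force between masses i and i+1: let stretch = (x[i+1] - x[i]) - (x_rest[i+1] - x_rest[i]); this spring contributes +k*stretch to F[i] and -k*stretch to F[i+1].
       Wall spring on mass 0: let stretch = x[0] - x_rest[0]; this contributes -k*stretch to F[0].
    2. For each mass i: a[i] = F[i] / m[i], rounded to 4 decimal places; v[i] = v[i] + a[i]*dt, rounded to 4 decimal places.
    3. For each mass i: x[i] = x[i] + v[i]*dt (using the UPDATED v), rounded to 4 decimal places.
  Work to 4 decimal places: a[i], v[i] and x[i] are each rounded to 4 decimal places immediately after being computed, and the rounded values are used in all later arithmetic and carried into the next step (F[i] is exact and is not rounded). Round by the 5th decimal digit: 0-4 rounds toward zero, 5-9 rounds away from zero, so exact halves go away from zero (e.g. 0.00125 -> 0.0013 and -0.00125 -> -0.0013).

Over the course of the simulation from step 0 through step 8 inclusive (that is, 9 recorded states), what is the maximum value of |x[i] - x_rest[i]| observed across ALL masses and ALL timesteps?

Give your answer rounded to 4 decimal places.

Step 0: x=[2.0000 7.0000 10.0000] v=[0.0000 0.0000 -1.0000]
Step 1: x=[2.1875 6.7500 9.7500] v=[0.7500 -1.0000 -1.0000]
Step 2: x=[2.5235 6.3047 9.5000] v=[1.3438 -1.7813 -1.0000]
Step 3: x=[2.9381 5.7861 9.2256] v=[1.6582 -2.0743 -1.0977]
Step 4: x=[3.3470 5.3415 8.8962] v=[1.6357 -1.7786 -1.3175]
Step 5: x=[3.6714 5.0919 8.4975] v=[1.2976 -0.9985 -1.5949]
Step 6: x=[3.8551 5.0904 8.0481] v=[0.7349 -0.0060 -1.7977]
Step 7: x=[3.8751 5.3042 7.6040] v=[0.0800 0.8552 -1.7766]
Step 8: x=[3.7422 5.6269 7.2474] v=[-0.5315 1.2906 -1.4265]
Max displacement = 1.7526

Answer: 1.7526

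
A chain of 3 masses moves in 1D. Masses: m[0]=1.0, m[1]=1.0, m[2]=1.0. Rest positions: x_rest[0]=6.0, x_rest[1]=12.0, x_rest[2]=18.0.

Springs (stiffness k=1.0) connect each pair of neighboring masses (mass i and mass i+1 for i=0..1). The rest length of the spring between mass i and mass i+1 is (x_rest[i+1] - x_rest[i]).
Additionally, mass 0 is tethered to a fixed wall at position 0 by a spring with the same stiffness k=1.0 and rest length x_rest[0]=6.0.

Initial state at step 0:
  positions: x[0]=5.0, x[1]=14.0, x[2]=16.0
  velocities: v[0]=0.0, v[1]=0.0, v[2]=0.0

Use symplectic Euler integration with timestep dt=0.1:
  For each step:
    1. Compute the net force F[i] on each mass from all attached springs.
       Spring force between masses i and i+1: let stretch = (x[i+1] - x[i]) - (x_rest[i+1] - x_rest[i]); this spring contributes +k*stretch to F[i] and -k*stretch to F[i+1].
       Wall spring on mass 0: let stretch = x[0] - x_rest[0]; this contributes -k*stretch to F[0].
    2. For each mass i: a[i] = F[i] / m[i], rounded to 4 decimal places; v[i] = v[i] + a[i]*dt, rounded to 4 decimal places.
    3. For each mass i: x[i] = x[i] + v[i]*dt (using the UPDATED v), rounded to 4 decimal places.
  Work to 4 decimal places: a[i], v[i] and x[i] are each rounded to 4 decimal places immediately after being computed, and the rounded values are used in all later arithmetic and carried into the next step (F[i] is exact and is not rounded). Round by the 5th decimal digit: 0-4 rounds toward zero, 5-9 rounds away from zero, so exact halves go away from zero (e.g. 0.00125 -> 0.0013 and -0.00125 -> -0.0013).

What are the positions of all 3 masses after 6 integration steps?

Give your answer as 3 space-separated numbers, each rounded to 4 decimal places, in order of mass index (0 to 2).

Answer: 5.7394 12.6783 16.7657

Derivation:
Step 0: x=[5.0000 14.0000 16.0000] v=[0.0000 0.0000 0.0000]
Step 1: x=[5.0400 13.9300 16.0400] v=[0.4000 -0.7000 0.4000]
Step 2: x=[5.1185 13.7922 16.1189] v=[0.7850 -1.3780 0.7890]
Step 3: x=[5.2326 13.5909 16.2345] v=[1.1405 -2.0127 1.1563]
Step 4: x=[5.3779 13.3325 16.3837] v=[1.4531 -2.5842 1.4919]
Step 5: x=[5.5490 13.0251 16.5624] v=[1.7108 -3.0745 1.7868]
Step 6: x=[5.7394 12.6783 16.7657] v=[1.9035 -3.4684 2.0331]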